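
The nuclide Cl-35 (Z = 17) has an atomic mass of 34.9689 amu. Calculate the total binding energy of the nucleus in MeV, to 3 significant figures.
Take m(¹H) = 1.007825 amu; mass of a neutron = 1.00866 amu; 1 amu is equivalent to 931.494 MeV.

Total constituent mass: 17 × 1.007825 + 18 × 1.00866 = 35.288905 amu
Δm = 35.288905 − 34.9689 = 0.320005 amu
E_B = 0.320005 × 931.494 = 298.083 MeV

298 MeV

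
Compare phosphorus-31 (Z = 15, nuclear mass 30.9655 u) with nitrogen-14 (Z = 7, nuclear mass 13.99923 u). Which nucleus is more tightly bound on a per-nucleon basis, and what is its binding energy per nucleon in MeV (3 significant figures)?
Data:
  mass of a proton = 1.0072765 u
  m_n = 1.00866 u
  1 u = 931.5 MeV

phosphorus-31: Σm = 15(1.0072765) + 16(1.00866) = 31.2477075 u; Δm = 0.2822075 u; E_B = 262.88 MeV; E_B/A = 8.480 MeV
nitrogen-14: Σm = 7(1.0072765) + 7(1.00866) = 14.1115555 u; Δm = 0.1123255 u; E_B = 104.63 MeV; E_B/A = 7.474 MeV
phosphorus-31 has the higher binding energy per nucleon, so it is the more tightly bound nucleus.

phosphorus-31; 8.48 MeV/nucleon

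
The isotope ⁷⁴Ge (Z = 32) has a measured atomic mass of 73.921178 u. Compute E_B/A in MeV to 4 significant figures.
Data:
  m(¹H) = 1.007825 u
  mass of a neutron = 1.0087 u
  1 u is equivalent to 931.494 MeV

8.744 MeV/nucleon

Total constituent mass: 32 × 1.007825 + 42 × 1.0087 = 74.615800 u
Mass defect Δm = 74.615800 − 73.921178 = 0.694622 u
Binding energy = Δm·c² = 0.694622 × 931.494 MeV/u = 647.036 MeV
Dividing by A = 74 gives 8.744 MeV per nucleon.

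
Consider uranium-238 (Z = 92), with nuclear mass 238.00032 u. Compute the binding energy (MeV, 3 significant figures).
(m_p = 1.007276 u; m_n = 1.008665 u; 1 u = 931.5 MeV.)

1800 MeV

Mass of separated nucleons = 92(1.007276) + 146(1.008665) = 92.669392 + 147.265090 = 239.934482 u
The mass defect is 239.934482 − 238.00032 = 1.934162 u.
Binding energy = Δm·c² = 1.934162 × 931.5 MeV/u = 1801.67 MeV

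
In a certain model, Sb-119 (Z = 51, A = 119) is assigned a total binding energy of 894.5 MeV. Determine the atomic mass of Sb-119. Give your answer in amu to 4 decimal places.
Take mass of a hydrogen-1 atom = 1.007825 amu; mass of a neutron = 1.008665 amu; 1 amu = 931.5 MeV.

Mass defect = 894.5 MeV / (931.5 MeV/amu) = 0.960279 amu
Constituent mass = 51(1.007825) + 68(1.008665) = 119.988295 amu
Atomic mass = 119.988295 − 0.960279 = 119.028016 amu ≈ 119.0280 amu (to 4 decimal places)

119.0280 amu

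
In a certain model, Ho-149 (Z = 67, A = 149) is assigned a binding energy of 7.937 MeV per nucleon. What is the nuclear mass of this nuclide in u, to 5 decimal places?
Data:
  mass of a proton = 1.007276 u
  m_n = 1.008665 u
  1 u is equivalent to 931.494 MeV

Total binding energy = 149 × 7.937 = 1182.613 MeV
Mass defect = 1182.613 MeV / (931.494 MeV/u) = 1.2695874 u
Constituent mass = 67(1.007276) + 82(1.008665) = 150.198022 u
Nuclear mass = 150.198022 − 1.2695874 = 148.9284346 u ≈ 148.92843 u (to 5 decimal places)

148.92843 u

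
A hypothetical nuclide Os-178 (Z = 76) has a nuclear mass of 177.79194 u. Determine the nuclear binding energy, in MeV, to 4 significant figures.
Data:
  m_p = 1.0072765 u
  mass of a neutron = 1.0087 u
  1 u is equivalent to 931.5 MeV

1536 MeV

With 76 protons and 102 neutrons (A = 178):
Σm = 76·m_p + 102·m_n = 76.5530140 + 102.8874 = 179.4404140 u
Δm = 179.4404140 − 177.79194 = 1.6484740 u
Binding energy = Δm·c² = 1.6484740 × 931.5 MeV/u = 1535.55 MeV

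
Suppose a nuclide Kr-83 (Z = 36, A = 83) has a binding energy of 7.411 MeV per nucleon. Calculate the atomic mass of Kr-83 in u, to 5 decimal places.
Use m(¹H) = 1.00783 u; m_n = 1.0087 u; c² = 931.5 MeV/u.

83.03043 u

Total binding energy = 83 × 7.411 = 615.113 MeV
Mass defect = 615.113 MeV / (931.5 MeV/u) = 0.6603468 u
Constituent mass = 36(1.00783) + 47(1.0087) = 83.69078 u
Atomic mass = 83.69078 − 0.6603468 = 83.0304332 u ≈ 83.03043 u (to 5 decimal places)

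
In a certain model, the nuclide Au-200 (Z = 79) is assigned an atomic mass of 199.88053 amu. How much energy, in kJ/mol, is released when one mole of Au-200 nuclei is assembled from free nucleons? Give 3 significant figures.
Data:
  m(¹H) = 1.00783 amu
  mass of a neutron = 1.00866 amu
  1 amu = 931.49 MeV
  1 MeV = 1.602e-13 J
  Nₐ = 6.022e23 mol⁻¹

1.60e+11 kJ/mol

With 79 protons and 121 neutrons (A = 200):
Σm = 79·m(¹H) + 121·m_n = 79.61857 + 122.04786 = 201.66643 amu
Mass defect Δm = 201.66643 − 199.88053 = 1.78590 amu
E_B = 1.78590 × 931.49 = 1663.55 MeV
Per nucleus in joules: 1663.55 MeV × 1.602e-13 J/MeV = 2.6650e-10 J
Per mole: 2.6650e-10 J × 6.022e23 mol⁻¹ = 1.6049e+14 J/mol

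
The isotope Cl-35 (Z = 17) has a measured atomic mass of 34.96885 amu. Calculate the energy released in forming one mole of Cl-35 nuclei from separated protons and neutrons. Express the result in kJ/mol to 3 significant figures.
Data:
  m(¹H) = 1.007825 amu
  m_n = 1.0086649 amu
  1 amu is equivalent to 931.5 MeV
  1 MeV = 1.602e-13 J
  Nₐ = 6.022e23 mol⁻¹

Z = 17, so N = A − Z = 35 − 17 = 18.
Mass of separated nucleons = 17(1.007825) + 18(1.0086649) = 17.133025 + 18.1559682 = 35.2889932 amu
Δm = 35.2889932 − 34.96885 = 0.3201432 amu
Converting to energy: 0.3201432 amu × 931.5 MeV/amu = 298.213 MeV
Per nucleus in joules: 298.213 MeV × 1.602e-13 J/MeV = 4.7774e-11 J
Per mole: 4.7774e-11 J × 6.022e23 mol⁻¹ = 2.8770e+13 J/mol

2.88e+10 kJ/mol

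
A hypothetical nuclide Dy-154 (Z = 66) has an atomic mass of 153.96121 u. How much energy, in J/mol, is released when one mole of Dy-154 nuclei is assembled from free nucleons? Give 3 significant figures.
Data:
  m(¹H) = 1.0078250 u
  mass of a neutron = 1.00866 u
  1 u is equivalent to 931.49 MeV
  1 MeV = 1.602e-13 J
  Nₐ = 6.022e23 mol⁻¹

Mass of separated nucleons = 66(1.0078250) + 88(1.00866) = 66.5164500 + 88.76208 = 155.2785300 u
The mass defect is 155.2785300 − 153.96121 = 1.3173200 u.
Converting to energy: 1.3173200 u × 931.49 MeV/u = 1227.07 MeV
Per nucleus in joules: 1227.07 MeV × 1.602e-13 J/MeV = 1.9658e-10 J
Per mole: 1.9658e-10 J × 6.022e23 mol⁻¹ = 1.1838e+14 J/mol

1.18e+14 J/mol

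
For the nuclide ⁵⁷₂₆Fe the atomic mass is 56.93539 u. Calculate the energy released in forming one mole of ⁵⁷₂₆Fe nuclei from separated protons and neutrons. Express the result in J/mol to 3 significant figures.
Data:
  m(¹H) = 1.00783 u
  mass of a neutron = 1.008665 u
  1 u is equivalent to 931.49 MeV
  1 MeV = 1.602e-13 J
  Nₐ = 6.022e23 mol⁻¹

4.82e+13 J/mol

The nucleus contains 26 protons and 57 − 26 = 31 neutrons.
Total constituent mass: 26 × 1.00783 + 31 × 1.008665 = 57.472195 u
Δm = 57.472195 − 56.93539 = 0.536805 u
Binding energy = Δm·c² = 0.536805 × 931.49 MeV/u = 500.028 MeV
Per nucleus in joules: 500.028 MeV × 1.602e-13 J/MeV = 8.0104e-11 J
Per mole: 8.0104e-11 J × 6.022e23 mol⁻¹ = 4.8239e+13 J/mol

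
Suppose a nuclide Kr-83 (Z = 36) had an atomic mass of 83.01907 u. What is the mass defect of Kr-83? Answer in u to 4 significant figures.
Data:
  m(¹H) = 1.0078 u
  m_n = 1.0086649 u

0.6690 u

Σm = 36·m(¹H) + 47·m_n = 36.2808 + 47.4072503 = 83.6880503 u
Δm = 83.6880503 − 83.01907 = 0.6689803 u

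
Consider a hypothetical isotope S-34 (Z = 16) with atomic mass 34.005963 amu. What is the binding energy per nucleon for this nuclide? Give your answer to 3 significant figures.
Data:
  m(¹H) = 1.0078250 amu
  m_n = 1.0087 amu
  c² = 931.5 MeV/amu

With 16 protons and 18 neutrons (A = 34):
Total constituent mass: 16 × 1.0078250 + 18 × 1.0087 = 34.2818000 amu
Δm = 34.2818000 − 34.005963 = 0.2758370 amu
Converting to energy: 0.2758370 amu × 931.5 MeV/amu = 256.942 MeV
Per nucleon: 256.942 / 34 = 7.557 MeV

7.56 MeV/nucleon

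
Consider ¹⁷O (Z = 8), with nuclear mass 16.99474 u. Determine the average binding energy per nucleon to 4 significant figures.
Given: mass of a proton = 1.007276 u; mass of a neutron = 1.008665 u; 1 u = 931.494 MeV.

7.751 MeV/nucleon

The nucleus contains 8 protons and 17 − 8 = 9 neutrons.
Total constituent mass: 8 × 1.007276 + 9 × 1.008665 = 17.136193 u
Mass defect Δm = 17.136193 − 16.99474 = 0.141453 u
E_B = 0.141453 × 931.494 = 131.763 MeV
Per nucleon: 131.763 / 17 = 7.751 MeV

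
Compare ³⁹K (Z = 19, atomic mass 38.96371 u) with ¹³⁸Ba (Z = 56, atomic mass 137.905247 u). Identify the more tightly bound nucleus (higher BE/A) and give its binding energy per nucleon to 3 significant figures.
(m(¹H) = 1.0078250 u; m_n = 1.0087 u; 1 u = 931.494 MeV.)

³⁹K: Σm = 19(1.0078250) + 20(1.0087) = 39.3226750 u; Δm = 0.3589650 u; E_B = 334.37 MeV; E_B/A = 8.574 MeV
¹³⁸Ba: Σm = 56(1.0078250) + 82(1.0087) = 139.1516000 u; Δm = 1.2463530 u; E_B = 1161.0 MeV; E_B/A = 8.413 MeV
³⁹K has the higher binding energy per nucleon, so it is the more tightly bound nucleus.

³⁹K; 8.57 MeV/nucleon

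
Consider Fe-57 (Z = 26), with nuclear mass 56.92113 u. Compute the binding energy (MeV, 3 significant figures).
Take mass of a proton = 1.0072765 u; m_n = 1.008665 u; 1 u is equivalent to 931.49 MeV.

Z = 26, so N = A − Z = 57 − 26 = 31.
Mass of separated nucleons = 26(1.0072765) + 31(1.008665) = 26.1891890 + 31.268615 = 57.4578040 u
Mass defect Δm = 57.4578040 − 56.92113 = 0.5366740 u
Converting to energy: 0.5366740 u × 931.49 MeV/u = 499.906 MeV

500 MeV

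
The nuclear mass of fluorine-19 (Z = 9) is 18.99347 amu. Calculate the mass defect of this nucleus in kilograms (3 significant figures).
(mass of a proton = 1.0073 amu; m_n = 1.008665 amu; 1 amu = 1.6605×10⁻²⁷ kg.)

Σm = 9·m_p + 10·m_n = 9.0657 + 10.086650 = 19.152350 amu
The mass defect is 19.152350 − 18.99347 = 0.158880 amu.
In SI units: 0.158880 amu × 1.6605×10⁻²⁷ kg/amu = 2.6382e-28 kg

2.64e-28 kg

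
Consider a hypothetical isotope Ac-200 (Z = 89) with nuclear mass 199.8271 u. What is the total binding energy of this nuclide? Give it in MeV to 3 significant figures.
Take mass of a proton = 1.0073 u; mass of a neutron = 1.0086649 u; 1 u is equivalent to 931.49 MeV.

1660 MeV

Σm = 89·m_p + 111·m_n = 89.6497 + 111.9618039 = 201.6115039 u
The mass defect is 201.6115039 − 199.8271 = 1.7844039 u.
Binding energy = Δm·c² = 1.7844039 × 931.49 MeV/u = 1662.15 MeV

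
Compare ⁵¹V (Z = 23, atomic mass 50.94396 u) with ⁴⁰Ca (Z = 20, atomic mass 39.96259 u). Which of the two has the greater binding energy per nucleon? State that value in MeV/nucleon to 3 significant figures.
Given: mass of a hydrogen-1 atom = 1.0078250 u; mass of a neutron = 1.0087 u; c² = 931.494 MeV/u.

⁵¹V; 8.76 MeV/nucleon

⁵¹V: Σm = 23(1.0078250) + 28(1.0087) = 51.4235750 u; Δm = 0.4796150 u; E_B = 446.76 MeV; E_B/A = 8.760 MeV
⁴⁰Ca: Σm = 20(1.0078250) + 20(1.0087) = 40.3305000 u; Δm = 0.3679100 u; E_B = 342.71 MeV; E_B/A = 8.568 MeV
⁵¹V has the higher binding energy per nucleon, so it is the more tightly bound nucleus.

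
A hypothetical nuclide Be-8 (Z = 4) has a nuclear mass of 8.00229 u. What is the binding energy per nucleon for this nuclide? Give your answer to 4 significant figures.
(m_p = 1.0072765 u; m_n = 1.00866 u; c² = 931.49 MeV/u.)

7.156 MeV/nucleon

Σm = 4·m_p + 4·m_n = 4.0291060 + 4.03464 = 8.0637460 u
Δm = 8.0637460 − 8.00229 = 0.0614560 u
Converting to energy: 0.0614560 u × 931.49 MeV/u = 57.2456 MeV
Dividing by A = 8 gives 7.156 MeV per nucleon.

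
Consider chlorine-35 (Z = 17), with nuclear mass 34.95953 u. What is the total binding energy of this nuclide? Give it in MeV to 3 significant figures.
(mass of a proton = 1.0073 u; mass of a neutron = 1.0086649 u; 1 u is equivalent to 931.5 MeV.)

299 MeV

Z = 17, so N = A − Z = 35 − 17 = 18.
Σm = 17·m_p + 18·m_n = 17.1241 + 18.1559682 = 35.2800682 u
Δm = 35.2800682 − 34.95953 = 0.3205382 u
E_B = 0.3205382 × 931.5 = 298.581 MeV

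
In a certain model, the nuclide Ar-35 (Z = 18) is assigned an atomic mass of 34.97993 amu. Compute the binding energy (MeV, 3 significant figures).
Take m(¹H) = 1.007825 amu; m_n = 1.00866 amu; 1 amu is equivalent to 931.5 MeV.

Σm = 18·m(¹H) + 17·m_n = 18.140850 + 17.14722 = 35.288070 amu
Mass defect Δm = 35.288070 − 34.97993 = 0.308140 amu
E_B = 0.308140 × 931.5 = 287.032 MeV

287 MeV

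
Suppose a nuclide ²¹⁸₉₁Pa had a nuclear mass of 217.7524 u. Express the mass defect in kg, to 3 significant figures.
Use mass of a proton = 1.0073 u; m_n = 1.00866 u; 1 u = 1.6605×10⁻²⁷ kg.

3.34e-27 kg

Mass of separated nucleons = 91(1.0073) + 127(1.00866) = 91.6643 + 128.09982 = 219.76412 u
The mass defect is 219.76412 − 217.7524 = 2.01172 u.
In SI units: 2.01172 u × 1.6605×10⁻²⁷ kg/u = 3.3405e-27 kg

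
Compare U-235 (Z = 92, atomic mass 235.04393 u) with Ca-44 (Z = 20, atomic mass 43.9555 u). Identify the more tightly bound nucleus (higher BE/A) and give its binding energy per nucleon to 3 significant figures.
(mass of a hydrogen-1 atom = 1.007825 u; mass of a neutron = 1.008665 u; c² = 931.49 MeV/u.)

Ca-44; 8.66 MeV/nucleon

U-235: Σm = 92(1.007825) + 143(1.008665) = 236.958995 u; Δm = 1.915065 u; E_B = 1783.9 MeV; E_B/A = 7.591 MeV
Ca-44: Σm = 20(1.007825) + 24(1.008665) = 44.364460 u; Δm = 0.408960 u; E_B = 380.94 MeV; E_B/A = 8.658 MeV
Ca-44 has the higher binding energy per nucleon, so it is the more tightly bound nucleus.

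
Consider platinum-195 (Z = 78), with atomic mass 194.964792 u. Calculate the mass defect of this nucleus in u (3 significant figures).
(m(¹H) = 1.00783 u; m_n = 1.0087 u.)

1.66 u

Z = 78, so N = A − Z = 195 − 78 = 117.
Mass of separated nucleons = 78(1.00783) + 117(1.0087) = 78.61074 + 118.0179 = 196.62864 u
Mass defect Δm = 196.62864 − 194.964792 = 1.663848 u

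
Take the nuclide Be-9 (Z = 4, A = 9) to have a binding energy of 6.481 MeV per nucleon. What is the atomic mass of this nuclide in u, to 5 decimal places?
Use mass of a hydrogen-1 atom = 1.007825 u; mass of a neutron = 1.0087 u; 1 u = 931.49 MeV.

9.01218 u

Total binding energy = 9 × 6.481 = 58.329 MeV
Mass defect = 58.329 MeV / (931.49 MeV/u) = 0.0626190 u
Constituent mass = 4(1.007825) + 5(1.0087) = 9.074800 u
Atomic mass = 9.074800 − 0.0626190 = 9.0121810 u ≈ 9.01218 u (to 5 decimal places)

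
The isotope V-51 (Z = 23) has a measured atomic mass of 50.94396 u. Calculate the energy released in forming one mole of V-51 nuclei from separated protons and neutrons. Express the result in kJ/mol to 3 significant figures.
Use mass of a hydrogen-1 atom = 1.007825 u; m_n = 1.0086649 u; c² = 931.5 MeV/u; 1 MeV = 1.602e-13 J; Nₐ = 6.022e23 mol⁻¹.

4.30e+10 kJ/mol

Mass of separated nucleons = 23(1.007825) + 28(1.0086649) = 23.179975 + 28.2426172 = 51.4225922 u
The mass defect is 51.4225922 − 50.94396 = 0.4786322 u.
Converting to energy: 0.4786322 u × 931.5 MeV/u = 445.846 MeV
Per nucleus in joules: 445.846 MeV × 1.602e-13 J/MeV = 7.1425e-11 J
Per mole: 7.1425e-11 J × 6.022e23 mol⁻¹ = 4.3012e+13 J/mol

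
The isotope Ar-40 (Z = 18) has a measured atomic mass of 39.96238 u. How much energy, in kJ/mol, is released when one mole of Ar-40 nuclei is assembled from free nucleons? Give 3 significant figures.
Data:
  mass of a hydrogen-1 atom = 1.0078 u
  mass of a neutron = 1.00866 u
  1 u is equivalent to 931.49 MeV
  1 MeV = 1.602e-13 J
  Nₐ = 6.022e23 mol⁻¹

3.31e+10 kJ/mol

Σm = 18·m(¹H) + 22·m_n = 18.1404 + 22.19052 = 40.33092 u
Δm = 40.33092 − 39.96238 = 0.36854 u
Converting to energy: 0.36854 u × 931.49 MeV/u = 343.291 MeV
Per nucleus in joules: 343.291 MeV × 1.602e-13 J/MeV = 5.4995e-11 J
Per mole: 5.4995e-11 J × 6.022e23 mol⁻¹ = 3.3118e+13 J/mol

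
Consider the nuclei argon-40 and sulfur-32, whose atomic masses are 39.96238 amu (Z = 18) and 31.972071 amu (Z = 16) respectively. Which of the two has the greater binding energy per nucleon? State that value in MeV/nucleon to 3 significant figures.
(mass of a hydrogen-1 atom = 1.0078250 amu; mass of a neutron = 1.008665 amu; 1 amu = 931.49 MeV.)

argon-40: Σm = 18(1.0078250) + 22(1.008665) = 40.3314800 amu; Δm = 0.3691000 amu; E_B = 343.81 MeV; E_B/A = 8.595 MeV
sulfur-32: Σm = 16(1.0078250) + 16(1.008665) = 32.2638400 amu; Δm = 0.2917690 amu; E_B = 271.78 MeV; E_B/A = 8.493 MeV
argon-40 has the higher binding energy per nucleon, so it is the more tightly bound nucleus.

argon-40; 8.60 MeV/nucleon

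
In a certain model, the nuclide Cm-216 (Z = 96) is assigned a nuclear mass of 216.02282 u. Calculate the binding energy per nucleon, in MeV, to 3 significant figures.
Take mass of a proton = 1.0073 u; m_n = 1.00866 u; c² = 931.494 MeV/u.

7.41 MeV/nucleon

Mass of separated nucleons = 96(1.0073) + 120(1.00866) = 96.7008 + 121.03920 = 217.74000 u
Δm = 217.74000 − 216.02282 = 1.71718 u
Converting to energy: 1.71718 u × 931.494 MeV/u = 1599.54 MeV
Dividing by A = 216 gives 7.405 MeV per nucleon.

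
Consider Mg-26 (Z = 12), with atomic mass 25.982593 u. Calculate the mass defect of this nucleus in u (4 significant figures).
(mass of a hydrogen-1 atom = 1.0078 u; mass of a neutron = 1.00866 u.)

0.2322 u

Mass of separated nucleons = 12(1.0078) + 14(1.00866) = 12.0936 + 14.12124 = 26.21484 u
Mass defect Δm = 26.21484 − 25.982593 = 0.232247 u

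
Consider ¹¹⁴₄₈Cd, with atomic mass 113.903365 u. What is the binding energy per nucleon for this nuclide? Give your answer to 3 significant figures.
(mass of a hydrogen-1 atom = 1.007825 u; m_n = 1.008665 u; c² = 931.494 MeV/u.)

8.53 MeV/nucleon

The nucleus contains 48 protons and 114 − 48 = 66 neutrons.
Σm = 48·m(¹H) + 66·m_n = 48.375600 + 66.571890 = 114.947490 u
The mass defect is 114.947490 − 113.903365 = 1.044125 u.
Binding energy = Δm·c² = 1.044125 × 931.494 MeV/u = 972.596 MeV
BE/A = 972.596 MeV / 114 = 8.532 MeV/nucleon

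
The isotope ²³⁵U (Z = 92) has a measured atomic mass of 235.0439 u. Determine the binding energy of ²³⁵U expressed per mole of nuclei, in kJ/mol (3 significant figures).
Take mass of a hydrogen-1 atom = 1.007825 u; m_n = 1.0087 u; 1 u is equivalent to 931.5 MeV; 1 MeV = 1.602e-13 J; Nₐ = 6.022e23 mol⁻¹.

1.73e+11 kJ/mol

Z = 92, so N = A − Z = 235 − 92 = 143.
Mass of separated nucleons = 92(1.007825) + 143(1.0087) = 92.719900 + 144.2441 = 236.964000 u
Mass defect Δm = 236.964000 − 235.0439 = 1.920100 u
Binding energy = Δm·c² = 1.920100 × 931.5 MeV/u = 1788.57 MeV
Per nucleus in joules: 1788.57 MeV × 1.602e-13 J/MeV = 2.8653e-10 J
Per mole: 2.8653e-10 J × 6.022e23 mol⁻¹ = 1.7255e+14 J/mol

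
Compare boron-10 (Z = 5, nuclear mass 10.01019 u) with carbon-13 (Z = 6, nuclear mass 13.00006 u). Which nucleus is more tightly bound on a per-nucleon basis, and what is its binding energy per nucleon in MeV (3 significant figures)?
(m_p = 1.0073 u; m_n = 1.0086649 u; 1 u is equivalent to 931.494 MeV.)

boron-10: Σm = 5(1.0073) + 5(1.0086649) = 10.0798245 u; Δm = 0.0696345 u; E_B = 64.864 MeV; E_B/A = 6.486 MeV
carbon-13: Σm = 6(1.0073) + 7(1.0086649) = 13.1044543 u; Δm = 0.1043943 u; E_B = 97.243 MeV; E_B/A = 7.480 MeV
carbon-13 has the higher binding energy per nucleon, so it is the more tightly bound nucleus.

carbon-13; 7.48 MeV/nucleon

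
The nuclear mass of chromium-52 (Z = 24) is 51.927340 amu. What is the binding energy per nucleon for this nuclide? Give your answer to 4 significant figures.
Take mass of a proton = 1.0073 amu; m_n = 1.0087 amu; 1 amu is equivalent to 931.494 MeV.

The nucleus contains 24 protons and 52 − 24 = 28 neutrons.
Total constituent mass: 24 × 1.0073 + 28 × 1.0087 = 52.4188 amu
The mass defect is 52.4188 − 51.927340 = 0.491460 amu.
Converting to energy: 0.491460 amu × 931.494 MeV/amu = 457.792 MeV
Per nucleon: 457.792 / 52 = 8.804 MeV

8.804 MeV/nucleon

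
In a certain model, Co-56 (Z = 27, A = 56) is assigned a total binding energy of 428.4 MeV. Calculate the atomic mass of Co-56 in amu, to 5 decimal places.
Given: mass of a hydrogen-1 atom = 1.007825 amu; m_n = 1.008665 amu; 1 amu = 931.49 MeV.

56.00265 amu

Mass defect = 428.4 MeV / (931.49 MeV/amu) = 0.4599083 amu
Constituent mass = 27(1.007825) + 29(1.008665) = 56.462560 amu
Atomic mass = 56.462560 − 0.4599083 = 56.0026517 amu ≈ 56.00265 amu (to 5 decimal places)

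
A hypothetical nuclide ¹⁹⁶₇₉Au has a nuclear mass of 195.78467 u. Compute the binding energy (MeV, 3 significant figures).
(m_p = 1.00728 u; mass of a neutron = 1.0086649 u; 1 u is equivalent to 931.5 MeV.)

1680 MeV

Σm = 79·m_p + 117·m_n = 79.57512 + 118.0137933 = 197.5889133 u
Mass defect Δm = 197.5889133 − 195.78467 = 1.8042433 u
Binding energy = Δm·c² = 1.8042433 × 931.5 MeV/u = 1680.65 MeV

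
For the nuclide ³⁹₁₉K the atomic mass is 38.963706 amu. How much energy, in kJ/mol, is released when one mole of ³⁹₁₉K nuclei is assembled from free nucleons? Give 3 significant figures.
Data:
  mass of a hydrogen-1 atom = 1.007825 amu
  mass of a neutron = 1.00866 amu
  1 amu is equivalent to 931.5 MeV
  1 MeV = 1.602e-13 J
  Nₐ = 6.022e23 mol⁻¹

Z = 19, so N = A − Z = 39 − 19 = 20.
Total constituent mass: 19 × 1.007825 + 20 × 1.00866 = 39.321875 amu
Mass defect Δm = 39.321875 − 38.963706 = 0.358169 amu
E_B = 0.358169 × 931.5 = 333.634 MeV
Per nucleus in joules: 333.634 MeV × 1.602e-13 J/MeV = 5.3448e-11 J
Per mole: 5.3448e-11 J × 6.022e23 mol⁻¹ = 3.2186e+13 J/mol

3.22e+10 kJ/mol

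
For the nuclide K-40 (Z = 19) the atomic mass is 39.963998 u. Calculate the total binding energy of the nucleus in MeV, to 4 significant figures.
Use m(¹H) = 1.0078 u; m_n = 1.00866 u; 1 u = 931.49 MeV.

Total constituent mass: 19 × 1.0078 + 21 × 1.00866 = 40.33006 u
Δm = 40.33006 − 39.963998 = 0.366062 u
Converting to energy: 0.366062 u × 931.49 MeV/u = 340.983 MeV

341.0 MeV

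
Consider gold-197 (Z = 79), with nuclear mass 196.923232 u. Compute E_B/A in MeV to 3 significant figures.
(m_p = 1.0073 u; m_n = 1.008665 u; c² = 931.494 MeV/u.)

Total constituent mass: 79 × 1.0073 + 118 × 1.008665 = 198.599170 u
The mass defect is 198.599170 − 196.923232 = 1.675938 u.
E_B = 1.675938 × 931.494 = 1561.126 MeV
BE/A = 1561.126 MeV / 197 = 7.924 MeV/nucleon

7.92 MeV/nucleon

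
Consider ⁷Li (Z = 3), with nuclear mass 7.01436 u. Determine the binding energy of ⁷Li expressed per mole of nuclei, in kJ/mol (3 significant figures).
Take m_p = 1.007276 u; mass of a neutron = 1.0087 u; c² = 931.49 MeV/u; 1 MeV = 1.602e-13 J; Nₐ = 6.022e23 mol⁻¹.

With 3 protons and 4 neutrons (A = 7):
Mass of separated nucleons = 3(1.007276) + 4(1.0087) = 3.021828 + 4.0348 = 7.056628 u
Mass defect Δm = 7.056628 − 7.01436 = 0.042268 u
E_B = 0.042268 × 931.49 = 39.3722 MeV
Per nucleus in joules: 39.3722 MeV × 1.602e-13 J/MeV = 6.3074e-12 J
Per mole: 6.3074e-12 J × 6.022e23 mol⁻¹ = 3.7983e+12 J/mol

3.80e+09 kJ/mol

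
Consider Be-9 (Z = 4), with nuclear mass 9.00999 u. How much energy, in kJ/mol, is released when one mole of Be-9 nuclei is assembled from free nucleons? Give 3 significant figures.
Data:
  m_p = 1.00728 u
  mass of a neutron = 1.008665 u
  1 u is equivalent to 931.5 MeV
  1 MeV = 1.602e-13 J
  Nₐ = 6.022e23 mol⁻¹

5.61e+09 kJ/mol

With 4 protons and 5 neutrons (A = 9):
Total constituent mass: 4 × 1.00728 + 5 × 1.008665 = 9.072445 u
The mass defect is 9.072445 − 9.00999 = 0.062455 u.
Binding energy = Δm·c² = 0.062455 × 931.5 MeV/u = 58.1768 MeV
Per nucleus in joules: 58.1768 MeV × 1.602e-13 J/MeV = 9.3199e-12 J
Per mole: 9.3199e-12 J × 6.022e23 mol⁻¹ = 5.6124e+12 J/mol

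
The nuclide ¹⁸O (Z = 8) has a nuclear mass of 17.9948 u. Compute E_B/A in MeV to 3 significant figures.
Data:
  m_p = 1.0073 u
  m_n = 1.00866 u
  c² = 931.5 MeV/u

7.77 MeV/nucleon

Z = 8, so N = A − Z = 18 − 8 = 10.
Mass of separated nucleons = 8(1.0073) + 10(1.00866) = 8.0584 + 10.08660 = 18.14500 u
Mass defect Δm = 18.14500 − 17.9948 = 0.15020 u
Converting to energy: 0.15020 u × 931.5 MeV/u = 139.911 MeV
Per nucleon: 139.911 / 18 = 7.773 MeV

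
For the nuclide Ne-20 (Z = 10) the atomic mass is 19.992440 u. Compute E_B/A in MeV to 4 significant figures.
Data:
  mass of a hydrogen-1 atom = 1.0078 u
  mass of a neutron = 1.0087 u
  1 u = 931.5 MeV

Σm = 10·m(¹H) + 10·m_n = 10.0780 + 10.0870 = 20.1650 u
Δm = 20.1650 − 19.992440 = 0.172560 u
Converting to energy: 0.172560 u × 931.5 MeV/u = 160.740 MeV
BE/A = 160.740 MeV / 20 = 8.037 MeV/nucleon

8.037 MeV/nucleon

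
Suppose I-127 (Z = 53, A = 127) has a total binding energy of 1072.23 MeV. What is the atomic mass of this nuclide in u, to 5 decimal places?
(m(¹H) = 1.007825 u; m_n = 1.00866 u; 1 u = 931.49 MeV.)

Mass defect = 1072.23 MeV / (931.49 MeV/u) = 1.1510913 u
Constituent mass = 53(1.007825) + 74(1.00866) = 128.055565 u
Atomic mass = 128.055565 − 1.1510913 = 126.9044737 u ≈ 126.90447 u (to 5 decimal places)

126.90447 u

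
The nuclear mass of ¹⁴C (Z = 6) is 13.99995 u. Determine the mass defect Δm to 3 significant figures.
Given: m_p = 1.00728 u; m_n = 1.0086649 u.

0.113 u

Σm = 6·m_p + 8·m_n = 6.04368 + 8.0693192 = 14.1129992 u
Mass defect Δm = 14.1129992 − 13.99995 = 0.1130492 u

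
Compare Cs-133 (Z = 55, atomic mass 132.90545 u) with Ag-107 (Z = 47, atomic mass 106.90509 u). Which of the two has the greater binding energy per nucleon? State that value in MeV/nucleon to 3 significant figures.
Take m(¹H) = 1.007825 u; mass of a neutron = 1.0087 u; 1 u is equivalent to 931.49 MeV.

Ag-107; 8.57 MeV/nucleon

Cs-133: Σm = 55(1.007825) + 78(1.0087) = 134.108975 u; Δm = 1.203525 u; E_B = 1121.1 MeV; E_B/A = 8.429 MeV
Ag-107: Σm = 47(1.007825) + 60(1.0087) = 107.889775 u; Δm = 0.984685 u; E_B = 917.22 MeV; E_B/A = 8.572 MeV
Ag-107 has the higher binding energy per nucleon, so it is the more tightly bound nucleus.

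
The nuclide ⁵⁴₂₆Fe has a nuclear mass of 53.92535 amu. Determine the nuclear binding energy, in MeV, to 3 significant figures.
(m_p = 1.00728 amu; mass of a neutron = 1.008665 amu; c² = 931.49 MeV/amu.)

472 MeV

Z = 26, so N = A − Z = 54 − 26 = 28.
Mass of separated nucleons = 26(1.00728) + 28(1.008665) = 26.18928 + 28.242620 = 54.431900 amu
Mass defect Δm = 54.431900 − 53.92535 = 0.506550 amu
E_B = 0.506550 × 931.49 = 471.846 MeV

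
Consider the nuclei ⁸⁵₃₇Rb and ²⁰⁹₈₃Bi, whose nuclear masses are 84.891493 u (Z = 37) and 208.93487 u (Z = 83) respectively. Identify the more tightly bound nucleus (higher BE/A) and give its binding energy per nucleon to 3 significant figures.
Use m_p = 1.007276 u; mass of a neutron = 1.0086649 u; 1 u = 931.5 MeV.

⁸⁵₃₇Rb: Σm = 37(1.007276) + 48(1.0086649) = 85.6851272 u; Δm = 0.7936342 u; E_B = 739.27 MeV; E_B/A = 8.697 MeV
²⁰⁹₈₃Bi: Σm = 83(1.007276) + 126(1.0086649) = 210.6956854 u; Δm = 1.7608154 u; E_B = 1640.2 MeV; E_B/A = 7.848 MeV
⁸⁵₃₇Rb has the higher binding energy per nucleon, so it is the more tightly bound nucleus.

⁸⁵₃₇Rb; 8.70 MeV/nucleon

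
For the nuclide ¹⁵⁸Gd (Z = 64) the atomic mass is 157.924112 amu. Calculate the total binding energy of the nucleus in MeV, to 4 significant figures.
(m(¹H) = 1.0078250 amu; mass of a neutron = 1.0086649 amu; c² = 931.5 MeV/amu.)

Total constituent mass: 64 × 1.0078250 + 94 × 1.0086649 = 159.3153006 amu
Δm = 159.3153006 − 157.924112 = 1.3911886 amu
Binding energy = Δm·c² = 1.3911886 × 931.5 MeV/amu = 1295.89 MeV

1296 MeV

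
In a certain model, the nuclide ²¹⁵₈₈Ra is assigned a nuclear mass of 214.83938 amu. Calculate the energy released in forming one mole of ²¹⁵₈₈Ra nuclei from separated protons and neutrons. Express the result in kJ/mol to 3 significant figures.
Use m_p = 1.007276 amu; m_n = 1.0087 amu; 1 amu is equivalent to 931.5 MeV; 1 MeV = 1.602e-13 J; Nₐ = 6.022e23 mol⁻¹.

1.71e+11 kJ/mol

The nucleus contains 88 protons and 215 − 88 = 127 neutrons.
Total constituent mass: 88 × 1.007276 + 127 × 1.0087 = 216.745188 amu
The mass defect is 216.745188 − 214.83938 = 1.905808 amu.
Converting to energy: 1.905808 amu × 931.5 MeV/amu = 1775.26 MeV
Per nucleus in joules: 1775.26 MeV × 1.602e-13 J/MeV = 2.8440e-10 J
Per mole: 2.8440e-10 J × 6.022e23 mol⁻¹ = 1.7127e+14 J/mol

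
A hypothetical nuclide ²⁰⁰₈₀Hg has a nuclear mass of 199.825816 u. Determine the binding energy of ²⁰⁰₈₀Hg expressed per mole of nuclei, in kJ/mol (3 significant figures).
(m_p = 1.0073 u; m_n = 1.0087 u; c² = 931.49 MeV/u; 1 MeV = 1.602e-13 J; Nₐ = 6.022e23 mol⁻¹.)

The nucleus contains 80 protons and 200 − 80 = 120 neutrons.
Mass of separated nucleons = 80(1.0073) + 120(1.0087) = 80.5840 + 121.0440 = 201.6280 u
The mass defect is 201.6280 − 199.825816 = 1.802184 u.
Binding energy = Δm·c² = 1.802184 × 931.49 MeV/u = 1678.72 MeV
Per nucleus in joules: 1678.72 MeV × 1.602e-13 J/MeV = 2.6893e-10 J
Per mole: 2.6893e-10 J × 6.022e23 mol⁻¹ = 1.6195e+14 J/mol

1.62e+11 kJ/mol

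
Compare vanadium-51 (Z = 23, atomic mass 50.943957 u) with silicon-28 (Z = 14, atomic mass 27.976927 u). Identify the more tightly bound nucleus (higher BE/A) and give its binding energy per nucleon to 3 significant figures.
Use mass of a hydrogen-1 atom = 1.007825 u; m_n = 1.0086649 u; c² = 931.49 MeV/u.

vanadium-51: Σm = 23(1.007825) + 28(1.0086649) = 51.4225922 u; Δm = 0.4786352 u; E_B = 445.84 MeV; E_B/A = 8.742 MeV
silicon-28: Σm = 14(1.007825) + 14(1.0086649) = 28.2308586 u; Δm = 0.2539316 u; E_B = 236.53 MeV; E_B/A = 8.448 MeV
vanadium-51 has the higher binding energy per nucleon, so it is the more tightly bound nucleus.

vanadium-51; 8.74 MeV/nucleon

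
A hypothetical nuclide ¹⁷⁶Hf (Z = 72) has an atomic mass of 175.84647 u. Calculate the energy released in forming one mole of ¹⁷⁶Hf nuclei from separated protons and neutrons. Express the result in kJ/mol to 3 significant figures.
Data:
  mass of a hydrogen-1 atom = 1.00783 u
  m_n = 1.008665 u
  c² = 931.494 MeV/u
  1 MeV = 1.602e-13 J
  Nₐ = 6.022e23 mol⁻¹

1.45e+11 kJ/mol

The nucleus contains 72 protons and 176 − 72 = 104 neutrons.
Total constituent mass: 72 × 1.00783 + 104 × 1.008665 = 177.464920 u
Δm = 177.464920 − 175.84647 = 1.618450 u
E_B = 1.618450 × 931.494 = 1507.58 MeV
Per nucleus in joules: 1507.58 MeV × 1.602e-13 J/MeV = 2.4151e-10 J
Per mole: 2.4151e-10 J × 6.022e23 mol⁻¹ = 1.4544e+14 J/mol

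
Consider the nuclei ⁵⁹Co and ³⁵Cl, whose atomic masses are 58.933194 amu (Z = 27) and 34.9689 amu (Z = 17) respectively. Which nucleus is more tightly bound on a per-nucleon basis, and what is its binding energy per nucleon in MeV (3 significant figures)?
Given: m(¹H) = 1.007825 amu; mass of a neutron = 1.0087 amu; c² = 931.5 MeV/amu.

⁵⁹Co; 8.79 MeV/nucleon

⁵⁹Co: Σm = 27(1.007825) + 32(1.0087) = 59.489675 amu; Δm = 0.556481 amu; E_B = 518.36 MeV; E_B/A = 8.786 MeV
³⁵Cl: Σm = 17(1.007825) + 18(1.0087) = 35.289625 amu; Δm = 0.320725 amu; E_B = 298.76 MeV; E_B/A = 8.536 MeV
⁵⁹Co has the higher binding energy per nucleon, so it is the more tightly bound nucleus.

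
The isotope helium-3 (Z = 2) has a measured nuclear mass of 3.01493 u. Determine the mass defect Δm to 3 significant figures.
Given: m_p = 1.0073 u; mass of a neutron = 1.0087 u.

Mass of separated nucleons = 2(1.0073) + 1(1.0087) = 2.0146 + 1.0087 = 3.0233 u
Mass defect Δm = 3.0233 − 3.01493 = 0.00837 u

0.00837 u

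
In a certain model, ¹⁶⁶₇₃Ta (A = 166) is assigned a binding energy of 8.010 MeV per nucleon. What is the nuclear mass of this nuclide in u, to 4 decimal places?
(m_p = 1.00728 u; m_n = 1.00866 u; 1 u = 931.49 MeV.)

Total binding energy = 166 × 8.010 = 1329.660 MeV
Mass defect = 1329.660 MeV / (931.49 MeV/u) = 1.427455 u
Constituent mass = 73(1.00728) + 93(1.00866) = 167.33682 u
Nuclear mass = 167.33682 − 1.427455 = 165.909365 u ≈ 165.9094 u (to 4 decimal places)

165.9094 u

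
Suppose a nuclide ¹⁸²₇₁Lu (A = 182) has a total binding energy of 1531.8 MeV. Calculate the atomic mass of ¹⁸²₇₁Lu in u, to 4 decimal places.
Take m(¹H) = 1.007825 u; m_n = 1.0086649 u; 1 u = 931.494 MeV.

181.8729 u

Mass defect = 1531.8 MeV / (931.494 MeV/u) = 1.644455 u
Constituent mass = 71(1.007825) + 111(1.0086649) = 183.5173789 u
Atomic mass = 183.5173789 − 1.644455 = 181.8729239 u ≈ 181.8729 u (to 4 decimal places)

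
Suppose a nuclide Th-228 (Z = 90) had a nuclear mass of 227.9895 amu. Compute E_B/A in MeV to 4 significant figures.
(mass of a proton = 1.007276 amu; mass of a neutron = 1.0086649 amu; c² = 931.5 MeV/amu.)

7.604 MeV/nucleon

Total constituent mass: 90 × 1.007276 + 138 × 1.0086649 = 229.8505962 amu
Δm = 229.8505962 − 227.9895 = 1.8610962 amu
E_B = 1.8610962 × 931.5 = 1733.61 MeV
BE/A = 1733.61 MeV / 228 = 7.604 MeV/nucleon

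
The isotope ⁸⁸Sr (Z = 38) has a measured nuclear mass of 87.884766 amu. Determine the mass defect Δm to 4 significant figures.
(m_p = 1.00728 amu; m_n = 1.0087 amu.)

0.8269 amu

The nucleus contains 38 protons and 88 − 38 = 50 neutrons.
Σm = 38·m_p + 50·m_n = 38.27664 + 50.4350 = 88.71164 amu
Mass defect Δm = 88.71164 − 87.884766 = 0.826874 amu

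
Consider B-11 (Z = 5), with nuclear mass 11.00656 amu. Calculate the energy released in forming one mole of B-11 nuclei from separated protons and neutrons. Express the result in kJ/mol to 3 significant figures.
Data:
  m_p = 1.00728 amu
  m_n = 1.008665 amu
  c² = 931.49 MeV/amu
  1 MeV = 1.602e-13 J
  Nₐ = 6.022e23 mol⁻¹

7.35e+09 kJ/mol

Mass of separated nucleons = 5(1.00728) + 6(1.008665) = 5.03640 + 6.051990 = 11.088390 amu
Mass defect Δm = 11.088390 − 11.00656 = 0.081830 amu
Converting to energy: 0.081830 amu × 931.49 MeV/amu = 76.2238 MeV
Per nucleus in joules: 76.2238 MeV × 1.602e-13 J/MeV = 1.2211e-11 J
Per mole: 1.2211e-11 J × 6.022e23 mol⁻¹ = 7.3535e+12 J/mol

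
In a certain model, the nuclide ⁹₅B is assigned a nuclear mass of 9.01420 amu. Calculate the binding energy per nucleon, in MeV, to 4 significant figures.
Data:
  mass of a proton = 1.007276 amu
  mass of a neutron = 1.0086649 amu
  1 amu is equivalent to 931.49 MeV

Total constituent mass: 5 × 1.007276 + 4 × 1.0086649 = 9.0710396 amu
Mass defect Δm = 9.0710396 − 9.01420 = 0.0568396 amu
Converting to energy: 0.0568396 amu × 931.49 MeV/amu = 52.9455 MeV
Per nucleon: 52.9455 / 9 = 5.883 MeV

5.883 MeV/nucleon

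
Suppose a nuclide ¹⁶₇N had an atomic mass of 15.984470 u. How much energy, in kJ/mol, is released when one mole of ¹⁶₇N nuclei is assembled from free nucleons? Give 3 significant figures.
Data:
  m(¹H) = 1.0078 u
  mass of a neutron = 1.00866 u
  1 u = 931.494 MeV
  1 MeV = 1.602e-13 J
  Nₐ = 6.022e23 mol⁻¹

1.33e+10 kJ/mol

Total constituent mass: 7 × 1.0078 + 9 × 1.00866 = 16.13254 u
Δm = 16.13254 − 15.984470 = 0.148070 u
Converting to energy: 0.148070 u × 931.494 MeV/u = 137.926 MeV
Per nucleus in joules: 137.926 MeV × 1.602e-13 J/MeV = 2.2096e-11 J
Per mole: 2.2096e-11 J × 6.022e23 mol⁻¹ = 1.3306e+13 J/mol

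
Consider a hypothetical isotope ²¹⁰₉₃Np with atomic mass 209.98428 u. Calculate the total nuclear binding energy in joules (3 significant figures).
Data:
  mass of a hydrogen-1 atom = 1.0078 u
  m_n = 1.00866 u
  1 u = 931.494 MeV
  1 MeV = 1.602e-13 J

Mass of separated nucleons = 93(1.0078) + 117(1.00866) = 93.7254 + 118.01322 = 211.73862 u
The mass defect is 211.73862 − 209.98428 = 1.75434 u.
Binding energy = Δm·c² = 1.75434 × 931.494 MeV/u = 1634.16 MeV
In joules: 1634.16 MeV × 1.602e-13 J/MeV = 2.6179e-10 J

2.62e-10 J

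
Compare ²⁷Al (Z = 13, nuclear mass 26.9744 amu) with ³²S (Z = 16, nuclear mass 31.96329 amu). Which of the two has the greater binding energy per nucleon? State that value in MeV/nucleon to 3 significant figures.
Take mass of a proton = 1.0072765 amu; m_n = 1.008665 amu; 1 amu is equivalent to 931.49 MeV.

²⁷Al: Σm = 13(1.0072765) + 14(1.008665) = 27.2159045 amu; Δm = 0.2415045 amu; E_B = 224.96 MeV; E_B/A = 8.332 MeV
³²S: Σm = 16(1.0072765) + 16(1.008665) = 32.2550640 amu; Δm = 0.2917740 amu; E_B = 271.78 MeV; E_B/A = 8.493 MeV
³²S has the higher binding energy per nucleon, so it is the more tightly bound nucleus.

³²S; 8.49 MeV/nucleon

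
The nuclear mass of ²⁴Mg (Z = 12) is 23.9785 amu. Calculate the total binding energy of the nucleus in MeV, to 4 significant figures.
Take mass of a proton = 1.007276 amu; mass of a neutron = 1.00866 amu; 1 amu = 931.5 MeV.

198.2 MeV

The nucleus contains 12 protons and 24 − 12 = 12 neutrons.
Σm = 12·m_p + 12·m_n = 12.087312 + 12.10392 = 24.191232 amu
Δm = 24.191232 − 23.9785 = 0.212732 amu
Binding energy = Δm·c² = 0.212732 × 931.5 MeV/amu = 198.160 MeV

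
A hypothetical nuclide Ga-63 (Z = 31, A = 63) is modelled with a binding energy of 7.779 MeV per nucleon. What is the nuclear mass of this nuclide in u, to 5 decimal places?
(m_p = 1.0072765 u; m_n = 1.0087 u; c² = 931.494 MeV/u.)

62.97785 u

Total binding energy = 63 × 7.779 = 490.077 MeV
Mass defect = 490.077 MeV / (931.494 MeV/u) = 0.5261193 u
Constituent mass = 31(1.0072765) + 32(1.0087) = 63.5039715 u
Nuclear mass = 63.5039715 − 0.5261193 = 62.9778522 u ≈ 62.97785 u (to 5 decimal places)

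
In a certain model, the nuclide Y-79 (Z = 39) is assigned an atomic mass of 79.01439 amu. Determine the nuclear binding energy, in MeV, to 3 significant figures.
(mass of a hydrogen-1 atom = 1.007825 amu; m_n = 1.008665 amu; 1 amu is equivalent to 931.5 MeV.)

Mass of separated nucleons = 39(1.007825) + 40(1.008665) = 39.305175 + 40.346600 = 79.651775 amu
Δm = 79.651775 − 79.01439 = 0.637385 amu
E_B = 0.637385 × 931.5 = 593.724 MeV

594 MeV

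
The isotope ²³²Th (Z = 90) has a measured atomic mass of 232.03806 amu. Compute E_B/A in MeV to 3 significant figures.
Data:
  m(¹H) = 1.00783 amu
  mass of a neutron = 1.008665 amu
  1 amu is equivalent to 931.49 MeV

7.62 MeV/nucleon

With 90 protons and 142 neutrons (A = 232):
Σm = 90·m(¹H) + 142·m_n = 90.70470 + 143.230430 = 233.935130 amu
Mass defect Δm = 233.935130 − 232.03806 = 1.897070 amu
E_B = 1.897070 × 931.49 = 1767.10 MeV
Dividing by A = 232 gives 7.617 MeV per nucleon.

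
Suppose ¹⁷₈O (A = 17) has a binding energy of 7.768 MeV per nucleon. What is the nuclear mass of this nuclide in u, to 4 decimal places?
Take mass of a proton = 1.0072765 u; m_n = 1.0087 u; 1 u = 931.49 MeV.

Total binding energy = 17 × 7.768 = 132.056 MeV
Mass defect = 132.056 MeV / (931.49 MeV/u) = 0.141769 u
Constituent mass = 8(1.0072765) + 9(1.0087) = 17.1365120 u
Nuclear mass = 17.1365120 − 0.141769 = 16.9947430 u ≈ 16.9947 u (to 4 decimal places)

16.9947 u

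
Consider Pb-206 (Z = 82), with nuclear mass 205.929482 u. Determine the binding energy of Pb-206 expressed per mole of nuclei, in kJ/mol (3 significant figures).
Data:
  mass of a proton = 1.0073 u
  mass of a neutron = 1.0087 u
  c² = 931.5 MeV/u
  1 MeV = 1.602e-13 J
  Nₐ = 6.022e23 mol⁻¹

1.57e+11 kJ/mol

Σm = 82·m_p + 124·m_n = 82.5986 + 125.0788 = 207.6774 u
Δm = 207.6774 − 205.929482 = 1.747918 u
Binding energy = Δm·c² = 1.747918 × 931.5 MeV/u = 1628.19 MeV
Per nucleus in joules: 1628.19 MeV × 1.602e-13 J/MeV = 2.6084e-10 J
Per mole: 2.6084e-10 J × 6.022e23 mol⁻¹ = 1.5708e+14 J/mol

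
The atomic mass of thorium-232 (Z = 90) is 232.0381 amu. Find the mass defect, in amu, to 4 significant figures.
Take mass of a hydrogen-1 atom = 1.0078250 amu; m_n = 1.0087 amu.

1.902 amu

Σm = 90·m(¹H) + 142·m_n = 90.7042500 + 143.2354 = 233.9396500 amu
Δm = 233.9396500 − 232.0381 = 1.9015500 amu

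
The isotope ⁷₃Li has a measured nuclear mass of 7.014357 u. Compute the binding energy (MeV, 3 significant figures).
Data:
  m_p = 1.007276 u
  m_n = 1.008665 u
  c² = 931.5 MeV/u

Σm = 3·m_p + 4·m_n = 3.021828 + 4.034660 = 7.056488 u
The mass defect is 7.056488 − 7.014357 = 0.042131 u.
Binding energy = Δm·c² = 0.042131 × 931.5 MeV/u = 39.2450 MeV

39.2 MeV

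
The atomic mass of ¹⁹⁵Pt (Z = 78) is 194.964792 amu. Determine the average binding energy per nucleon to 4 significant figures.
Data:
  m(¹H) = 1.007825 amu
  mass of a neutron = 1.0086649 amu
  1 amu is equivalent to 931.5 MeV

7.927 MeV/nucleon

With 78 protons and 117 neutrons (A = 195):
Mass of separated nucleons = 78(1.007825) + 117(1.0086649) = 78.610350 + 118.0137933 = 196.6241433 amu
Δm = 196.6241433 − 194.964792 = 1.6593513 amu
Converting to energy: 1.6593513 amu × 931.5 MeV/amu = 1545.69 MeV
Per nucleon: 1545.69 / 195 = 7.927 MeV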